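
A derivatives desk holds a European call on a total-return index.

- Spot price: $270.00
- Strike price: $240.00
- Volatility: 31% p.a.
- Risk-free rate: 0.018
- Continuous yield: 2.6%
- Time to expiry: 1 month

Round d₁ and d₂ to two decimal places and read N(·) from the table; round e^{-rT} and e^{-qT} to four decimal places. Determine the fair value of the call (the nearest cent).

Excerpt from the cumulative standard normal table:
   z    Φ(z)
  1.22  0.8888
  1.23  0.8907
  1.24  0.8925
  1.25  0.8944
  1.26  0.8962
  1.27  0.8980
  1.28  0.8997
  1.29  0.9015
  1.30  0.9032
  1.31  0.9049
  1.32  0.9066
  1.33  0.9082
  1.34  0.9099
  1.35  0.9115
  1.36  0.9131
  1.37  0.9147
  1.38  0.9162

$30.80

σ√T = 0.31·√0.08333 = 0.0895
d₁ = [ln(270/240) + (0.018 − 0.026 + ½·0.31²)·0.08333] / (σ√T) = (0.1178 + 0.0033) / 0.0895 = 1.3535 → 1.35
d₂ = 1.3535 − 0.0895 = 1.2640 → 1.26
exp(−qT) = exp(−0.026·0.08333) = 0.9978;  exp(−rT) = exp(−0.018·0.08333) = 0.9985
N(d₁) = N(1.35) = 0.9115;  N(d₂) = N(1.26) = 0.8962
C = 270·0.9978·0.9115 − 240·0.9985·0.8962 = 245.5636 − 214.7654 = 30.7982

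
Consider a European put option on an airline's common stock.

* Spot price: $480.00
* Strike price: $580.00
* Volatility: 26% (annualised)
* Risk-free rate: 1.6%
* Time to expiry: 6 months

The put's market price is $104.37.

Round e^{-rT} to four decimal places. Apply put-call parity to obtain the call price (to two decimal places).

$9.01

exp(−rT) = exp(−0.016·0.5) = 0.9920
Put-call parity: C − P = S − K·e^(−rT) = 480 − 580·0.9920 = 480 − 575.3600 = -95.3600
C = P + (C − P) = 104.37 + (-95.3600) = 9.0100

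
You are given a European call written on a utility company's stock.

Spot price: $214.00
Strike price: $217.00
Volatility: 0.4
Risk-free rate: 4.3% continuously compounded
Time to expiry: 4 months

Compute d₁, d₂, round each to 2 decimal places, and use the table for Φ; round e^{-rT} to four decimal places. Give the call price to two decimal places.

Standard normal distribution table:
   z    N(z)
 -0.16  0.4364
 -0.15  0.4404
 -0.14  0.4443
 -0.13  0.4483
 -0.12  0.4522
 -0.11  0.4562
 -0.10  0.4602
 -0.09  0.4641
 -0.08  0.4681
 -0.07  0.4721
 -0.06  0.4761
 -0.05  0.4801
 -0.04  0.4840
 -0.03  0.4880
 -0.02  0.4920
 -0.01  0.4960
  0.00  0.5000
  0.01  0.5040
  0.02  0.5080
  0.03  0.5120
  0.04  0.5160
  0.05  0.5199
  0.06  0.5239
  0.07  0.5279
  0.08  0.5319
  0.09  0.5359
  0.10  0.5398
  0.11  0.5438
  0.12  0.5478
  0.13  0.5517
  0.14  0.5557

$19.64

T = 0.3333;  σ√T = 0.2309
ln(S/K) + (r + σ²/2)T = ln(214/217) + (0.043 + 0.4²/2)·0.3333 = -0.0139 + 0.0410 = 0.0271
d₁ = 0.0271 / 0.2309 = 0.1173 ≈ 0.12
d₂ = d₁ − σ√T = 0.1173 − 0.2309 = -0.1137 ≈ -0.11
e^(−rT) = e^(−0.043·0.3333) = 0.9858
N(d₁) = N(0.12) = 0.5478;  N(d₂) = N(-0.11) = 0.4562
C = 214·0.5478 − 217·0.9858·0.4562 = 117.2292 − 97.5897 = 19.6395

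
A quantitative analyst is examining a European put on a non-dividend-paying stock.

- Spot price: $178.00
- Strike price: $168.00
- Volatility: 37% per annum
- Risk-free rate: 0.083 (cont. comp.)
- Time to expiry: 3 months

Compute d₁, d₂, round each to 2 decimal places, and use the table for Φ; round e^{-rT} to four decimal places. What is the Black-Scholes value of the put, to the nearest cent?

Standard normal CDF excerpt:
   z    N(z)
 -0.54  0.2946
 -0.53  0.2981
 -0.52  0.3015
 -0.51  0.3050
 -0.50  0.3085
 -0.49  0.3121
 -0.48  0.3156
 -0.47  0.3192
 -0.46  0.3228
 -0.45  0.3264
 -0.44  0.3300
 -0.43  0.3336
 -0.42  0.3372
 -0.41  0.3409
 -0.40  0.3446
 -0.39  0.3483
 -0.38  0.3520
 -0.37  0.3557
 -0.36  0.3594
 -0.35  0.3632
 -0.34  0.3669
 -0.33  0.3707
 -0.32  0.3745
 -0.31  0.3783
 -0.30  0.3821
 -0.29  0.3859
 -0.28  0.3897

σ√T = 0.37 × 0.5000 = 0.1850
d₁ = [ln(178/168) + (0.083 + 0.37²/2)·0.25] / 0.1850 = [0.0578 + 0.0379] / 0.1850 = 0.5172 ⇒ 0.52
d₂ = d₁ − σ√T = 0.5172 − 0.1850 = 0.3322 ⇒ 0.33
e^(−rT) = e^(−0.083·0.25) = 0.9795
N(−d₂) = N(-0.33) = 0.3707;  N(−d₁) = N(-0.52) = 0.3015
P = 168·0.9795·0.3707 − 178·0.3015 = 61.0009 − 53.6670 = 7.3339

$7.33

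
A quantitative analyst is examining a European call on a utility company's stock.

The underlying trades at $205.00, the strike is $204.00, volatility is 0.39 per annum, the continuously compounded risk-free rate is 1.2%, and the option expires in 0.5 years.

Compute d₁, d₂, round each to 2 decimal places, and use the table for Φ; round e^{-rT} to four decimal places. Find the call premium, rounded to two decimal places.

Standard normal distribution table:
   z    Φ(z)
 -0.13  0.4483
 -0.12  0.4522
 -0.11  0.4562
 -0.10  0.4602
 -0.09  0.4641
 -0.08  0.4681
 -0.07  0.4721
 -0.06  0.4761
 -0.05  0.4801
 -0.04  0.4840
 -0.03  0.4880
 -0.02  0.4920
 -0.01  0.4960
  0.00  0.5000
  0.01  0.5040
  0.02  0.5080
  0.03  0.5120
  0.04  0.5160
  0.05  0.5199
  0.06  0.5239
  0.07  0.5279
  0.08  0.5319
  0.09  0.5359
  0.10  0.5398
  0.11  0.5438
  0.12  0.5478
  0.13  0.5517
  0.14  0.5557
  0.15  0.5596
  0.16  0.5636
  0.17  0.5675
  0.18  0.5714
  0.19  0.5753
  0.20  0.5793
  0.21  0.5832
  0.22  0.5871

$23.82

σ√T = 0.39·√0.5 = 0.2758
ln(S/K) + (r + σ²/2)T = ln(205/204) + (0.012 + 0.39²/2)·0.5 = 0.0049 + 0.0440 = 0.0489
d₁ = 0.0489 / 0.2758 = 0.1774 ⇒ 0.18
d₂ = d₁ − σ√T = 0.1774 − 0.2758 = -0.0984 ⇒ -0.10
e^(−rT) = e^(−0.012·0.5) = 0.9940
C = 205·N(0.18) − 204·0.9940·N(-0.10) = 205·0.5714 − 204·0.9940·0.4602 = 117.1370 − 93.3175 = 23.8195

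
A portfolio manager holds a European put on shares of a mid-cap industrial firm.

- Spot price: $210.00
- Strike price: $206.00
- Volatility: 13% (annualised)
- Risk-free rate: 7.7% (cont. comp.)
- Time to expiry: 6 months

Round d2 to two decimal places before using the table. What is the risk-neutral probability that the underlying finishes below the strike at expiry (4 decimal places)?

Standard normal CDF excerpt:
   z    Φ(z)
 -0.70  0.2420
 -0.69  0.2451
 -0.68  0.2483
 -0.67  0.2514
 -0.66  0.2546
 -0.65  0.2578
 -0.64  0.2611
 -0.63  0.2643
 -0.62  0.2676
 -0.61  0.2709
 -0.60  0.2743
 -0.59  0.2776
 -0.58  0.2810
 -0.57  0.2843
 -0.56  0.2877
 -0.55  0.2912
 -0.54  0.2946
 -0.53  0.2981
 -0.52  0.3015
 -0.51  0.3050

0.2810

σ√T = 0.13·√0.5 = 0.0919
d₁ = [ln(210/206) + (0.077 + ½·0.13²)·0.5] / (σ√T) = (0.0192 + 0.0427) / 0.0919 = 0.6740 ≈ 0.67
d₂ = 0.6740 − 0.0919 = 0.5821 ≈ 0.58
Pr(exercise) under Q = N(−d₂) = N(-0.58) = 0.2810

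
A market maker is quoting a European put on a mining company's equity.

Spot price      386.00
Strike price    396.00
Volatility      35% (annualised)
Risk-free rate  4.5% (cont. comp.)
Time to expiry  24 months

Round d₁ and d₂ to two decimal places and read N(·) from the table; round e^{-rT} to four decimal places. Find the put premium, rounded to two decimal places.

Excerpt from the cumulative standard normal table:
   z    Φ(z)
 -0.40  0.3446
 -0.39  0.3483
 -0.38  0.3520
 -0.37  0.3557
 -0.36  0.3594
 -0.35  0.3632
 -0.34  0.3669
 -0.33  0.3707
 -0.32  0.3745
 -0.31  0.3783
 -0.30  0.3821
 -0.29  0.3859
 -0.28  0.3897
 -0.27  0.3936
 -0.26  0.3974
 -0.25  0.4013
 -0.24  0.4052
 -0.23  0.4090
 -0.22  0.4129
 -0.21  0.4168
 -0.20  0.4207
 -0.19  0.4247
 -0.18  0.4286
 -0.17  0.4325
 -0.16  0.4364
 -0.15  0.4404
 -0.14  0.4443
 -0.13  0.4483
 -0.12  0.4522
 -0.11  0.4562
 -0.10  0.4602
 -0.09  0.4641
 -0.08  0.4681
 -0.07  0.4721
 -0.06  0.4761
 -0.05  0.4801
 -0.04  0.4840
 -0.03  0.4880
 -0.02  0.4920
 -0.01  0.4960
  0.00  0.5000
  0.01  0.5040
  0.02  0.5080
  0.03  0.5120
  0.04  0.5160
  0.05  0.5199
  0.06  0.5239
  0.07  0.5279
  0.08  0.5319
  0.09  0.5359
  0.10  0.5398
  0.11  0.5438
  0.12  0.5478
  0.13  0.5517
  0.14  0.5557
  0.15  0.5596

62.38

σ√T = 0.35 × 1.4142 = 0.4950
d₁ = [ln(386/396) + (0.045 + ½·0.35²)·2] / (σ√T) = (-0.0256 + 0.2125) / 0.4950 = 0.3776 ⇒ 0.38
d₂ = 0.3776 − 0.4950 = -0.1173 ⇒ -0.12
exp(−rT) = exp(−0.045·2) = 0.9139
N(−d₂) = N(0.12) = 0.5478;  N(−d₁) = N(-0.38) = 0.3520
P = 396·0.9139·0.5478 − 386·0.3520 = 198.2512 − 135.8720 = 62.3792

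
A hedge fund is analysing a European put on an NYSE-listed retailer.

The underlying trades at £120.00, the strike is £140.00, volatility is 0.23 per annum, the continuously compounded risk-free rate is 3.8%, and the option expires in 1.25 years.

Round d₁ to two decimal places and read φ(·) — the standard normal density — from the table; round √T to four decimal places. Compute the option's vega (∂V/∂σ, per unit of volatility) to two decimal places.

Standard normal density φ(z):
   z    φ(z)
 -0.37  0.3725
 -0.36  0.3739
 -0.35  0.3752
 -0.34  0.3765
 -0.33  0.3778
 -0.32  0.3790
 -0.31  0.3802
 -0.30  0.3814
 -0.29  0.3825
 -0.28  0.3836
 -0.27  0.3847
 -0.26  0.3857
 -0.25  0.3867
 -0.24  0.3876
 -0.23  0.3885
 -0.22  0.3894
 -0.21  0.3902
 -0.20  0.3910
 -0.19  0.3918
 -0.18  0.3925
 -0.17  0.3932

51.32

T = 1.25;  σ√T = 0.2571
d₁ = [ln(120/140) + (0.038 + 0.23²/2)·1.25] / 0.2571 = [-0.1542 + 0.0806] / 0.2571 = -0.2862 which rounds to -0.29
√T = √1.25 = 1.1180
φ(d₁) = φ(-0.29) = 0.3825
vega = S·φ(d₁)·√T = 120·0.3825·1.1180 = 51.3162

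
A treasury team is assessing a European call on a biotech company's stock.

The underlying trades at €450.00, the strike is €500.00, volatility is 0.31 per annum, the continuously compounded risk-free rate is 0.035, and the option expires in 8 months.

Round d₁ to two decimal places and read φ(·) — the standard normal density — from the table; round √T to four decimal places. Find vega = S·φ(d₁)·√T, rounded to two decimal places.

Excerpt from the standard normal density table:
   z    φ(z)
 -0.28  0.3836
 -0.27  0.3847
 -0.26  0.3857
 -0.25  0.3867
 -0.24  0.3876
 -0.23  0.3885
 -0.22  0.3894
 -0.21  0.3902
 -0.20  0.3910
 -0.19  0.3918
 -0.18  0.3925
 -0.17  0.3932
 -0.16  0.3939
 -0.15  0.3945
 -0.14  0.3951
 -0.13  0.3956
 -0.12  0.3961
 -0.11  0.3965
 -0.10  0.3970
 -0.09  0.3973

143.66

σ√T = 0.31·√0.6667 = 0.2531
d₁ = [ln(450/500) + (0.035 + 0.31²/2)·0.6667] / 0.2531 = [-0.1054 + 0.0554] / 0.2531 = -0.1975 ⇒ -0.20
√T = √0.6667 = 0.8165
φ(d₁) = φ(-0.20) = 0.3910
vega = S·φ(d₁)·√T = 450·0.3910·0.8165 = 143.6632
(Vega is the same for a European call and put with the same parameters.)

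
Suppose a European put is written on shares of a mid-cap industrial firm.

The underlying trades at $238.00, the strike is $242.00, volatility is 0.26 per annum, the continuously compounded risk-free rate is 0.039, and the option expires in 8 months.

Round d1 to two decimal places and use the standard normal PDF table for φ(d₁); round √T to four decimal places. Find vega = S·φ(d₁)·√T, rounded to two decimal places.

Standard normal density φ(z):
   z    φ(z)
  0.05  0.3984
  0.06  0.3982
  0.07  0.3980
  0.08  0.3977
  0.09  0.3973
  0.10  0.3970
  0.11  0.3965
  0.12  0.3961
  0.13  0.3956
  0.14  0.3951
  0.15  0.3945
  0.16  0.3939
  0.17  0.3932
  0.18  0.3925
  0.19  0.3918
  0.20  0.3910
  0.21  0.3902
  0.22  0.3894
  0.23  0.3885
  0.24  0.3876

σ√T = 0.26·√0.6667 = 0.2123
d₁ = [ln(238/242) + (0.039 + 0.26²/2)·0.6667] / 0.2123 = [-0.0167 + 0.0485] / 0.2123 = 0.1501 ≈ 0.15
√T = √0.6667 = 0.8165
φ(d₁) = φ(0.15) = 0.3945
vega = S·φ(d₁)·√T = 238·0.3945·0.8165 = 76.6620

76.66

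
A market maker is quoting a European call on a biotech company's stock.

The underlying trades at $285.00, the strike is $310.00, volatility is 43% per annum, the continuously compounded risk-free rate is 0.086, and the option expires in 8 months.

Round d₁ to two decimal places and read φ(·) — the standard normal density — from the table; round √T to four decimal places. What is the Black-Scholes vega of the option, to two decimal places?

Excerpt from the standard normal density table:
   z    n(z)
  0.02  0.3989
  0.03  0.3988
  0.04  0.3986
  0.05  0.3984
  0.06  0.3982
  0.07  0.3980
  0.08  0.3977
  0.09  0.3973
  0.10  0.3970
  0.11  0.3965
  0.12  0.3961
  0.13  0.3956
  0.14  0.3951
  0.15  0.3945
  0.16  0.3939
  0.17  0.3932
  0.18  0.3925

92.38

σ√T = 0.43 × 0.8165 = 0.3511
d₁ = [ln(285/310) + (0.086 + 0.43²/2)·0.6667] / 0.3511 = [-0.0841 + 0.1190] / 0.3511 = 0.0994 which rounds to 0.10
√T = √0.6667 = 0.8165
φ(d₁) = φ(0.10) = 0.3970
vega = S·φ(d₁)·√T = 285·0.3970·0.8165 = 92.3829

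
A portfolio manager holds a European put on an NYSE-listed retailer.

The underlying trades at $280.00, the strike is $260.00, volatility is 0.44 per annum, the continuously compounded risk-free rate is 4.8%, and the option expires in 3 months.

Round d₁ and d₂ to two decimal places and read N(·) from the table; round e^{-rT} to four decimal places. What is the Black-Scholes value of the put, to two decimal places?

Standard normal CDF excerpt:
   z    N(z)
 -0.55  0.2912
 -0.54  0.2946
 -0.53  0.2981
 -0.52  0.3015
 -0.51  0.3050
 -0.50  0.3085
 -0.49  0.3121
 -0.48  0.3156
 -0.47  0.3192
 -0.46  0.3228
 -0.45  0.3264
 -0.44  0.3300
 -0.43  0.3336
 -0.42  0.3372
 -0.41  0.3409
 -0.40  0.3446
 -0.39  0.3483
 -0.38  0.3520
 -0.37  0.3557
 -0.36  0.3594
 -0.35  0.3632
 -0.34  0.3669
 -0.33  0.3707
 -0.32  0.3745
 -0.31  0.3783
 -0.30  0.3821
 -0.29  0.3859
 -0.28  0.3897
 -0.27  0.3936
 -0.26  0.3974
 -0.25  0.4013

T = 0.25;  σ√T = 0.2200
d₁ = [ln(280/260) + (0.048 + 0.44²/2)·0.25] / 0.2200 = [0.0741 + 0.0362] / 0.2200 = 0.5014 → 0.50
d₂ = d₁ − σ√T = 0.5014 − 0.2200 = 0.2814 → 0.28
e^(−rT) = e^(−0.048·0.25) = 0.9881
N(−d₂) = N(-0.28) = 0.3897;  N(−d₁) = N(-0.50) = 0.3085
P = 260·0.9881·0.3897 − 280·0.3085 = 100.1163 − 86.3800 = 13.7363

$13.74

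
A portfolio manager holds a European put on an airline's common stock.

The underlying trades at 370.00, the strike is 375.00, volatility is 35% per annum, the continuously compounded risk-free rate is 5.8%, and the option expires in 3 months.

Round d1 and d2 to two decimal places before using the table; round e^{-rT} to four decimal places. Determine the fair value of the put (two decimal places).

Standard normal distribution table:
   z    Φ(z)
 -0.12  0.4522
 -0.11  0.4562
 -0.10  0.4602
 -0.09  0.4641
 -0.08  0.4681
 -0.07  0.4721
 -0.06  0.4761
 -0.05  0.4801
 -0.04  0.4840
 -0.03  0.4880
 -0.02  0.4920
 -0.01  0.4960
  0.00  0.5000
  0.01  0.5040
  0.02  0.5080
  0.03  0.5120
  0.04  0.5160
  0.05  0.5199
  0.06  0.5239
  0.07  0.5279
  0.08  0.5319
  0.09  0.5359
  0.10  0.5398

T = 0.25;  σ√T = 0.1750
d₁ = [ln(370/375) + (0.058 + 0.35²/2)·0.25] / 0.1750 = [-0.0134 + 0.0298] / 0.1750 = 0.0937 ≈ 0.09
d₂ = d₁ − σ√T = 0.0937 − 0.1750 = -0.0813 ≈ -0.08
exp(−rT) = exp(−0.058·0.25) = 0.9856
N(−d₂) = N(0.08) = 0.5319;  N(−d₁) = N(-0.09) = 0.4641
P = 375·0.9856·0.5319 − 370·0.4641 = 196.5902 − 171.7170 = 24.8732

24.87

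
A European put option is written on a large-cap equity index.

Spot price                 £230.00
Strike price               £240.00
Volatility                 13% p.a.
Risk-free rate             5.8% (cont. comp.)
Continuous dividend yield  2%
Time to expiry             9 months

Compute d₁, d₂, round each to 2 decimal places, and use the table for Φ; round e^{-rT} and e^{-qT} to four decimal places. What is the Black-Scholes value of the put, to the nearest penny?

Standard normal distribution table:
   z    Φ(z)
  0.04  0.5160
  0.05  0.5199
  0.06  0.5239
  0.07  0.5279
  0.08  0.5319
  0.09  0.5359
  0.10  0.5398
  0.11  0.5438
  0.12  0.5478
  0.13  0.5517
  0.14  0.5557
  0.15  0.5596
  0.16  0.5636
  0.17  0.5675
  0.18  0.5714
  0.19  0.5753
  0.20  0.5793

£11.69

T = 0.75;  σ√T = 0.1126
d₁ = [ln(230/240) + (0.058 − 0.02 + 0.13²/2)·0.75] / 0.1126 = [-0.0426 + 0.0348] / 0.1126 = -0.0686 ≈ -0.07
d₂ = d₁ − σ√T = -0.0686 − 0.1126 = -0.1812 ≈ -0.18
e^(−qT) = e^(−0.02·0.75) = 0.9851;  e^(−rT) = e^(−0.058·0.75) = 0.9574
N(−d₂) = N(0.18) = 0.5714;  N(−d₁) = N(0.07) = 0.5279
P = 240·0.9574·0.5714 − 230·0.9851·0.5279 = 131.2940 − 119.6079 = 11.6861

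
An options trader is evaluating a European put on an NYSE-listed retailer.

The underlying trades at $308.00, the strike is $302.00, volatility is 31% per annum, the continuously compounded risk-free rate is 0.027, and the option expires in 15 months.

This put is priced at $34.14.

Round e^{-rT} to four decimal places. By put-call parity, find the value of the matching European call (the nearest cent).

$50.17

e^(−rT) = e^(−0.027·1.25) = 0.9668
Put-call parity: C − P = S − K·e^(−rT) = 308 − 302·0.9668 = 308 − 291.9736 = 16.0264
C = P + (C − P) = 34.14 + (16.0264) = 50.1664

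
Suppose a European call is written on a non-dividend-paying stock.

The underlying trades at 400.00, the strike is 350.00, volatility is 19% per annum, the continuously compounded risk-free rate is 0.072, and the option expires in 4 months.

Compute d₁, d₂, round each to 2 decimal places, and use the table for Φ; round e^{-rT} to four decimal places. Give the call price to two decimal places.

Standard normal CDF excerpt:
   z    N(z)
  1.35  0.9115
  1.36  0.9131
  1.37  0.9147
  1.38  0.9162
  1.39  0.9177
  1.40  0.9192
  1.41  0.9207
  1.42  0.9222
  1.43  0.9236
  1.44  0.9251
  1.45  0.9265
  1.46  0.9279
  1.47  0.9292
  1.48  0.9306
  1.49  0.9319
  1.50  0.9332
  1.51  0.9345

59.69

σ√T = 0.19 × 0.5774 = 0.1097
ln(S/K) + (r + σ²/2)T = ln(400/350) + (0.072 + 0.19²/2)·0.3333 = 0.1335 + 0.0300 = 0.1635
d₁ = 0.1635 / 0.1097 = 1.4909 ⇒ 1.49
d₂ = d₁ − σ√T = 1.4909 − 0.1097 = 1.3812 ⇒ 1.38
exp(−rT) = exp(−0.072·0.3333) = 0.9763
C = 400·N(1.49) − 350·0.9763·N(1.38) = 400·0.9319 − 350·0.9763·0.9162 = 372.7600 − 313.0701 = 59.6899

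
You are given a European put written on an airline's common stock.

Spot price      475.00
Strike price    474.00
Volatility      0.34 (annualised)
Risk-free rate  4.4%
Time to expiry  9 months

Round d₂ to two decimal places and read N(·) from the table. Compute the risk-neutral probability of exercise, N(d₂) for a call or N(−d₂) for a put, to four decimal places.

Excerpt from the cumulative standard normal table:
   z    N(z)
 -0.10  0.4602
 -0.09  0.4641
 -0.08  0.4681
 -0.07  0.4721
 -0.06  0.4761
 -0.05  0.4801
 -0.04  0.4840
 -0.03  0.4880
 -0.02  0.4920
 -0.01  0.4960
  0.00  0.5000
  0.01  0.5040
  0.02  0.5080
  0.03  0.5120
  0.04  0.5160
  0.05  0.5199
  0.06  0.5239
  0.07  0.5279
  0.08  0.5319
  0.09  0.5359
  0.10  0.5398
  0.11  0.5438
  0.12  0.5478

σ√T = 0.34·√0.75 = 0.2944
d₁ = [ln(475/474) + (0.044 + ½·0.34²)·0.75] / (σ√T) = (0.0021 + 0.0764) / 0.2944 = 0.2665 ⇒ 0.27
d₂ = 0.2665 − 0.2944 = -0.0280 ⇒ -0.03
Risk-neutral Pr[S_T < K] = N(−d₂) = N(0.03) = 0.5120

0.5120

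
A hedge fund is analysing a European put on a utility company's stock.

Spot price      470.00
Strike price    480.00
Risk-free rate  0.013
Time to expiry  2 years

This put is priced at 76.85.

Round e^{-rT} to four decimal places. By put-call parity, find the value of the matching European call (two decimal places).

79.19

exp(−rT) = exp(−0.013·2) = 0.9743
Put-call parity: C − P = S − K·e^(−rT) = 470 − 480·0.9743 = 470 − 467.6640 = 2.3360
C = P + (C − P) = 76.85 + (2.3360) = 79.1860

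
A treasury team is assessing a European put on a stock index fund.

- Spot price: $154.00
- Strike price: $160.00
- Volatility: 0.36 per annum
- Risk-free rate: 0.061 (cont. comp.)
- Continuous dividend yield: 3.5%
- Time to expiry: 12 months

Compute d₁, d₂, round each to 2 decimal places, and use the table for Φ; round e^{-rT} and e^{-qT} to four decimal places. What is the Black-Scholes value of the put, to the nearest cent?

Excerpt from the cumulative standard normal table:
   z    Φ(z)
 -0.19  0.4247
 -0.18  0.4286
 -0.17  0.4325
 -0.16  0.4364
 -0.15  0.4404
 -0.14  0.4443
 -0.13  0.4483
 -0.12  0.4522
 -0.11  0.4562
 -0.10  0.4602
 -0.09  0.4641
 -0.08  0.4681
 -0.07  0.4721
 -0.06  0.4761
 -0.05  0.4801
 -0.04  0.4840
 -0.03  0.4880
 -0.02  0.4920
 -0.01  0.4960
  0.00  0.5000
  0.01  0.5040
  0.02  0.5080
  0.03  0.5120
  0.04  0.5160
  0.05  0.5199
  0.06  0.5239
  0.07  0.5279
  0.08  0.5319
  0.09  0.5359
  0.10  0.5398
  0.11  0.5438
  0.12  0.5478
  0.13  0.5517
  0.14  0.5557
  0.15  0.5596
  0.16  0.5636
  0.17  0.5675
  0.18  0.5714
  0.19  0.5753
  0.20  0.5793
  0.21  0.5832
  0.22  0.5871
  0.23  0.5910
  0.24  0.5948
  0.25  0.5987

$22.30

T = 1;  σ√T = 0.3600
ln(S/K) + (r − q + σ²/2)T = ln(154/160) + (0.061 − 0.035 + 0.36²/2)·1 = -0.0382 + 0.0908 = 0.0526
d₁ = 0.0526 / 0.3600 = 0.1461 which rounds to 0.15
d₂ = d₁ − σ√T = 0.1461 − 0.3600 = -0.2139 which rounds to -0.21
e^(−qT) = e^(−0.035·1) = 0.9656;  e^(−rT) = e^(−0.061·1) = 0.9408
P = 160·0.9408·N(0.21) − 154·0.9656·N(-0.15) = 160·0.9408·0.5832 − 154·0.9656·0.4404 = 87.7879 − 65.4885 = 22.2994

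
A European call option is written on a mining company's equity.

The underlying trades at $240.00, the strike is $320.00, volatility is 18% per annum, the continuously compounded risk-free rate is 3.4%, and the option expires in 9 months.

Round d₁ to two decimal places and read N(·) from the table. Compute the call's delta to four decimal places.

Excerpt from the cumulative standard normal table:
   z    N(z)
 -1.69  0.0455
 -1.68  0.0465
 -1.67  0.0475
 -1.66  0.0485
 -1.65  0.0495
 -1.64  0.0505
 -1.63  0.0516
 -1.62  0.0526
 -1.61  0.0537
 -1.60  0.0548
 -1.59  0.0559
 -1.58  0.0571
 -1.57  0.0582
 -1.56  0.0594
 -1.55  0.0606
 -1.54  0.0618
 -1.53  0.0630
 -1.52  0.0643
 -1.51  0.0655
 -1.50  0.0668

σ√T = 0.18·√0.75 = 0.1559
ln(S/K) + (r + σ²/2)T = ln(240/320) + (0.034 + 0.18²/2)·0.75 = -0.2877 + 0.0377 = -0.2500
d₁ = -0.2500 / 0.1559 = -1.6040 which rounds to -1.60
N(d₁) = N(-1.60) = 0.0548
Δ_call = N(d₁) = 0.0548

0.0548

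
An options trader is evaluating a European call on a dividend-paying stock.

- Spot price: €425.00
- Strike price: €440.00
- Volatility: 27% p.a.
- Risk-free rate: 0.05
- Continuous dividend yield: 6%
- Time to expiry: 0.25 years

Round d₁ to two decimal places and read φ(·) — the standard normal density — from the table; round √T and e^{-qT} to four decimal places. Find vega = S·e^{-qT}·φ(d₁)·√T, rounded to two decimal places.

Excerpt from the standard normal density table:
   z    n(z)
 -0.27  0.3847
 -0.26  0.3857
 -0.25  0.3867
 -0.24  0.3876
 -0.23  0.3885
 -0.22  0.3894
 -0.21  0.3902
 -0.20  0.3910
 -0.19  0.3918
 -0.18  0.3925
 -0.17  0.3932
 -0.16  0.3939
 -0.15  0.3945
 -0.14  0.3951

σ√T = 0.27 × 0.5000 = 0.1350
d₁ = [ln(425/440) + (0.05 − 0.06 + 0.27²/2)·0.25] / 0.1350 = [-0.0347 + 0.0066] / 0.1350 = -0.2079 which rounds to -0.21
√T = √0.25 = 0.5000
φ(d₁) = φ(-0.21) = 0.3902
exp(−qT) = exp(−0.06·0.25) = 0.9851
vega = S·exp(−qT)·φ(d₁)·√T = 425·0.9851·0.3902·0.5000 = 81.6820

81.68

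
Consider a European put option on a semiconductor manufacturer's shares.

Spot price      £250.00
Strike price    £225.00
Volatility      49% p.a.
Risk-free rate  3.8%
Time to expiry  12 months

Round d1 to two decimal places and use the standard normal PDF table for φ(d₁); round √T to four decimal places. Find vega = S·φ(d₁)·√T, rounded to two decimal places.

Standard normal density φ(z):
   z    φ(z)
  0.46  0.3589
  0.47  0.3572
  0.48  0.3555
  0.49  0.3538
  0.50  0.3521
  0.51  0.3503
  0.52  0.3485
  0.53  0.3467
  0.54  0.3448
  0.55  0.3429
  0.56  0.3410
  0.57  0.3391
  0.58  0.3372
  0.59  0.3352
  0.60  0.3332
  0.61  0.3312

T = 1;  σ√T = 0.4900
d₁ = [ln(250/225) + (0.038 + 0.49²/2)·1] / 0.4900 = [0.1054 + 0.1580] / 0.4900 = 0.5376 ≈ 0.54
√T = √1 = 1.0000
φ(d₁) = φ(0.54) = 0.3448
vega = S·φ(d₁)·√T = 250·0.3448·1.0000 = 86.2000
(Call and put vega coincide under Black-Scholes.)

86.20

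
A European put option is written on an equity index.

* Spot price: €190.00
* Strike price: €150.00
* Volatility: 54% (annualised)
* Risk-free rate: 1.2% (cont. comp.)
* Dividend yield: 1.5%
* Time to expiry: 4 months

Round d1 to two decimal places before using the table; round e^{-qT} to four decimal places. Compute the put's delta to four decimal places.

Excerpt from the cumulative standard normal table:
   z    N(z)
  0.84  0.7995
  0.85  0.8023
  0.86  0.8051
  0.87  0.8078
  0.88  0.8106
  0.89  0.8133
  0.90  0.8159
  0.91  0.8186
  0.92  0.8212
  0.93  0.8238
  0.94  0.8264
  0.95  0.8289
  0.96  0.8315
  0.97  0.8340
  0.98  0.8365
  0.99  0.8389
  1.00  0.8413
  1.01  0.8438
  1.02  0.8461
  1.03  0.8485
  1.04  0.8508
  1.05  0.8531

T = 0.3333;  σ√T = 0.3118
ln(S/K) + (r − q + σ²/2)T = ln(190/150) + (0.012 − 0.015 + 0.54²/2)·0.3333 = 0.2364 + 0.0476 = 0.2840
d₁ = 0.2840 / 0.3118 = 0.9109 ≈ 0.91
N(d₁) = N(0.91) = 0.8186
Δ_put = exp(−qT)·(N(d₁) − 1) = 0.9950·(0.8186 − 1) = -0.1805

-0.1805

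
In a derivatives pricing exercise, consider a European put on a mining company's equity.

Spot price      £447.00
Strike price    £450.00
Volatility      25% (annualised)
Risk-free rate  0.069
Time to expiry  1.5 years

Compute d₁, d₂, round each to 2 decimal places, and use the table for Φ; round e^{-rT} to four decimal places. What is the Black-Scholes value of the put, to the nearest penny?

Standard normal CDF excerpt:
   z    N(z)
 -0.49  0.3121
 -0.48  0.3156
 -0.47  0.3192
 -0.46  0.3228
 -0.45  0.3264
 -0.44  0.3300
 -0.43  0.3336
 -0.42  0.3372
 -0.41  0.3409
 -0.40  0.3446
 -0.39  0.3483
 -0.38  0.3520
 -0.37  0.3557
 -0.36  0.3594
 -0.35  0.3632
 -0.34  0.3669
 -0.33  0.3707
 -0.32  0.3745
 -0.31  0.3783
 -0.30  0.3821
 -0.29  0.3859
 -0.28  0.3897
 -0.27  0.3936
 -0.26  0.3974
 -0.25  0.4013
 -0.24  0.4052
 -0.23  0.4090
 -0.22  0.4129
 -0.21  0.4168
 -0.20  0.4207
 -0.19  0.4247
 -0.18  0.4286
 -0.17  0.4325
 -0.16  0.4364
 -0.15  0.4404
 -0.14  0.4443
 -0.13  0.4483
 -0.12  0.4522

£34.39

T = 1.5;  σ√T = 0.3062
ln(S/K) + (r + σ²/2)T = ln(447/450) + (0.069 + 0.25²/2)·1.5 = -0.0067 + 0.1504 = 0.1437
d₁ = 0.1437 / 0.3062 = 0.4693 ⇒ 0.47
d₂ = d₁ − σ√T = 0.4693 − 0.3062 = 0.1631 ⇒ 0.16
exp(−rT) = exp(−0.069·1.5) = 0.9017
P = 450·0.9017·N(-0.16) − 447·N(-0.47) = 450·0.9017·0.4364 − 447·0.3192 = 177.0758 − 142.6824 = 34.3934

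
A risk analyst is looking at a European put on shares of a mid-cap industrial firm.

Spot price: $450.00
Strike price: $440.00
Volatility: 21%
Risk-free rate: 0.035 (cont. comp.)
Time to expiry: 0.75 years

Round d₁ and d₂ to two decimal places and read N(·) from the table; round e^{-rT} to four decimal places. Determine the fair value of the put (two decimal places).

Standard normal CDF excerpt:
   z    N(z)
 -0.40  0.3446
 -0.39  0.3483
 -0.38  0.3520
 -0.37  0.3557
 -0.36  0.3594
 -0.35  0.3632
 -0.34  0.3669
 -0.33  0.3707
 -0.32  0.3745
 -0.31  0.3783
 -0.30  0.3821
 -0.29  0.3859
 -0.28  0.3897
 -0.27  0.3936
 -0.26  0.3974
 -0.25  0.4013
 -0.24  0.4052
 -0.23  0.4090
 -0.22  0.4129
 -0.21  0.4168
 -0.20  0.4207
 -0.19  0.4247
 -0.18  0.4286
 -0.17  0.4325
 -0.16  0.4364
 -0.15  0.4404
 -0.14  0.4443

$21.97

σ√T = 0.21·√0.75 = 0.1819
d₁ = [ln(450/440) + (0.035 + 0.21²/2)·0.75] / 0.1819 = [0.0225 + 0.0428] / 0.1819 = 0.3588 which rounds to 0.36
d₂ = d₁ − σ√T = 0.3588 − 0.1819 = 0.1770 which rounds to 0.18
exp(−rT) = exp(−0.035·0.75) = 0.9741
N(−d₂) = N(-0.18) = 0.4286;  N(−d₁) = N(-0.36) = 0.3594
P = 440·0.9741·0.4286 − 450·0.3594 = 183.6997 − 161.7300 = 21.9697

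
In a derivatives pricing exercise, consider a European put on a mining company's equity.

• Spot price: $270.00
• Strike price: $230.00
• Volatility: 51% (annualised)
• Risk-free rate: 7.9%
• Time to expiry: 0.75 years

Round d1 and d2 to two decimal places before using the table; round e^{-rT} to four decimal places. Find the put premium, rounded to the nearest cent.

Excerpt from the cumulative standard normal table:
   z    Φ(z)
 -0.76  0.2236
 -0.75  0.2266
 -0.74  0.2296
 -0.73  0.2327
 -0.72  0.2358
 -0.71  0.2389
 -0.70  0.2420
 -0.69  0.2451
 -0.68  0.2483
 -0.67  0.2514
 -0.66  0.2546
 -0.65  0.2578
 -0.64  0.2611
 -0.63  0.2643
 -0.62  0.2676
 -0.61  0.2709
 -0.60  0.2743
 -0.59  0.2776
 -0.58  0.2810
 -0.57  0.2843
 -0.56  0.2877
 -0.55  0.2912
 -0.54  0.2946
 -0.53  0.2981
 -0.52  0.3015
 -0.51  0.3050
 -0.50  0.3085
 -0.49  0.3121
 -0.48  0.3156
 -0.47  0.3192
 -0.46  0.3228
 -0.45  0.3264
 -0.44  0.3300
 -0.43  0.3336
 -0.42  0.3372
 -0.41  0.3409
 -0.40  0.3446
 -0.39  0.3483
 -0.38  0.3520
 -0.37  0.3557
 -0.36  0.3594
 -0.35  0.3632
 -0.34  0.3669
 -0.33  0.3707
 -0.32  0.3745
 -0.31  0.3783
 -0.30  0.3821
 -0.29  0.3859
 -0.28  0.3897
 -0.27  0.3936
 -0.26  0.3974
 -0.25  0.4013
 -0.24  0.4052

σ√T = 0.51·√0.75 = 0.4417
ln(S/K) + (r + σ²/2)T = ln(270/230) + (0.079 + 0.51²/2)·0.75 = 0.1603 + 0.1568 = 0.3171
d₁ = 0.3171 / 0.4417 = 0.7180 which rounds to 0.72
d₂ = d₁ − σ√T = 0.7180 − 0.4417 = 0.2763 which rounds to 0.28
e^(−rT) = e^(−0.079·0.75) = 0.9425
P = 230·0.9425·N(-0.28) − 270·N(-0.72) = 230·0.9425·0.3897 − 270·0.2358 = 84.4772 − 63.6660 = 20.8112

$20.81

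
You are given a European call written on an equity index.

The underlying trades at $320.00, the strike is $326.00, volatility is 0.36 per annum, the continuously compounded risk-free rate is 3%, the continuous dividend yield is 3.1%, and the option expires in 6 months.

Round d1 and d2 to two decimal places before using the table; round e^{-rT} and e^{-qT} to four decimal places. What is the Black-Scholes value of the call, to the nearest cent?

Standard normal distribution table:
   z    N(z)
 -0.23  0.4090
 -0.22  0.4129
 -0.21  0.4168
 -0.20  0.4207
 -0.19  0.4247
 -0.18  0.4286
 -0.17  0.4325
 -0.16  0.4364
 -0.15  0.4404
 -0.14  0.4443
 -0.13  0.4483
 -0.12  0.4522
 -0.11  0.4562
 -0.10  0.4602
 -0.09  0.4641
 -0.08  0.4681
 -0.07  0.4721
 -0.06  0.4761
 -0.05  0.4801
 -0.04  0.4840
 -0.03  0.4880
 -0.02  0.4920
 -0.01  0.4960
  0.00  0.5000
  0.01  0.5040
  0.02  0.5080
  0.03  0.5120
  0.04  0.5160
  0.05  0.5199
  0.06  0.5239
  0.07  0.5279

T = 0.5;  σ√T = 0.2546
d₁ = [ln(320/326) + (0.03 − 0.031 + 0.36²/2)·0.5] / 0.2546 = [-0.0186 + 0.0319] / 0.2546 = 0.0523 → 0.05
d₂ = d₁ − σ√T = 0.0523 − 0.2546 = -0.2022 → -0.20
e^(−qT) = e^(−0.031·0.5) = 0.9846;  e^(−rT) = e^(−0.03·0.5) = 0.9851
C = 320·0.9846·N(0.05) − 326·0.9851·N(-0.20) = 320·0.9846·0.5199 − 326·0.9851·0.4207 = 163.8059 − 135.1047 = 28.7012

$28.70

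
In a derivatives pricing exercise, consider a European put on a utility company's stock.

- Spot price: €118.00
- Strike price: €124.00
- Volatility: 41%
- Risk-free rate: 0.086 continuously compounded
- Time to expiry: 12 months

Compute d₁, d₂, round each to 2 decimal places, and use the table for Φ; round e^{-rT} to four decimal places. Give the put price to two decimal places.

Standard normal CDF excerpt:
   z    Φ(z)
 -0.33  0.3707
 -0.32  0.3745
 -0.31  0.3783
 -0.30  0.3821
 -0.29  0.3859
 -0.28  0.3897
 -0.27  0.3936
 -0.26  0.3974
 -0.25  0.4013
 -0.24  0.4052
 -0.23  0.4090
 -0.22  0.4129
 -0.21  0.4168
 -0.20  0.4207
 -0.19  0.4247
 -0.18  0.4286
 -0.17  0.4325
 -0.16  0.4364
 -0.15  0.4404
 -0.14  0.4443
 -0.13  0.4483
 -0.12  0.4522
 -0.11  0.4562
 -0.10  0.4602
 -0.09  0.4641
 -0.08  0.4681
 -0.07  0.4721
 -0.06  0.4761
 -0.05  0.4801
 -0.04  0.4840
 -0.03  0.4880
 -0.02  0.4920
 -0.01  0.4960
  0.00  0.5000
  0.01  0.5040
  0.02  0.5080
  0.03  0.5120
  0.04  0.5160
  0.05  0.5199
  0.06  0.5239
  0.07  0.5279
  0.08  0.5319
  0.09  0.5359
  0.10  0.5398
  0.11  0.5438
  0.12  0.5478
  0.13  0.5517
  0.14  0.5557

σ√T = 0.41 × 1.0000 = 0.4100
d₁ = [ln(118/124) + (0.086 + 0.41²/2)·1] / 0.4100 = [-0.0496 + 0.1700] / 0.4100 = 0.2938 → 0.29
d₂ = d₁ − σ√T = 0.2938 − 0.4100 = -0.1162 → -0.12
e^(−rT) = e^(−0.086·1) = 0.9176
P = 124·0.9176·N(0.12) − 118·N(-0.29) = 124·0.9176·0.5478 − 118·0.3859 = 62.3300 − 45.5362 = 16.7938

€16.79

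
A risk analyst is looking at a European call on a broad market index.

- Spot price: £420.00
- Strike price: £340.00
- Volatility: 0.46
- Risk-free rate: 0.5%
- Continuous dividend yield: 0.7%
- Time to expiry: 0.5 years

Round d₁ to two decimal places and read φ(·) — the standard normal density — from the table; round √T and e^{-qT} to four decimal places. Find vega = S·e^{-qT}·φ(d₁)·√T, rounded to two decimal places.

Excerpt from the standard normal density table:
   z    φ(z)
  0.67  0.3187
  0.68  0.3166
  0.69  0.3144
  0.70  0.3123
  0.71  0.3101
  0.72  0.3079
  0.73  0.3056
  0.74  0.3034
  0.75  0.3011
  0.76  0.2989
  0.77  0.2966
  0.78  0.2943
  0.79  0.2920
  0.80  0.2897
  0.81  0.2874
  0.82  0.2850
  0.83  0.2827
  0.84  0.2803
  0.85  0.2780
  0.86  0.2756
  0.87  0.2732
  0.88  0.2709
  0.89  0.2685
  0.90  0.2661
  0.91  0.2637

85.05

T = 0.5;  σ√T = 0.3253
d₁ = [ln(420/340) + (0.005 − 0.007 + 0.46²/2)·0.5] / 0.3253 = [0.2113 + 0.0519] / 0.3253 = 0.8092 which rounds to 0.81
√T = √0.5 = 0.7071
φ(d₁) = φ(0.81) = 0.2874
exp(−qT) = exp(−0.007·0.5) = 0.9965
vega = S·exp(−qT)·φ(d₁)·√T = 420·0.9965·0.2874·0.7071 = 85.0539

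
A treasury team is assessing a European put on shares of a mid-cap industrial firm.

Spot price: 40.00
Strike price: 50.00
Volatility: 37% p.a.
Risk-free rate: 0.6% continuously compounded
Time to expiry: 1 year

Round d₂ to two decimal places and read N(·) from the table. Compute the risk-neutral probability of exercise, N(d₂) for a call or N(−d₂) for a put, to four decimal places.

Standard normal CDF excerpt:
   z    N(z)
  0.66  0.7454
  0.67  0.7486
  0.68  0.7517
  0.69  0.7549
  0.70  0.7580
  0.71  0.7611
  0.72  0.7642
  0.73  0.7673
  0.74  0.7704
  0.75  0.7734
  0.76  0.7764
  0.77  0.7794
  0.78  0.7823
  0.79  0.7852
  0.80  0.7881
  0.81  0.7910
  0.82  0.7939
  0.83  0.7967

σ√T = 0.37·√1 = 0.3700
d₁ = [ln(40/50) + (0.006 + 0.37²/2)·1] / 0.3700 = [-0.2231 + 0.0745] / 0.3700 = -0.4019 → -0.40
d₂ = d₁ − σ√T = -0.4019 − 0.3700 = -0.7719 → -0.77
Risk-neutral Pr[S_T < K] = N(−d₂) = N(0.77) = 0.7794

0.7794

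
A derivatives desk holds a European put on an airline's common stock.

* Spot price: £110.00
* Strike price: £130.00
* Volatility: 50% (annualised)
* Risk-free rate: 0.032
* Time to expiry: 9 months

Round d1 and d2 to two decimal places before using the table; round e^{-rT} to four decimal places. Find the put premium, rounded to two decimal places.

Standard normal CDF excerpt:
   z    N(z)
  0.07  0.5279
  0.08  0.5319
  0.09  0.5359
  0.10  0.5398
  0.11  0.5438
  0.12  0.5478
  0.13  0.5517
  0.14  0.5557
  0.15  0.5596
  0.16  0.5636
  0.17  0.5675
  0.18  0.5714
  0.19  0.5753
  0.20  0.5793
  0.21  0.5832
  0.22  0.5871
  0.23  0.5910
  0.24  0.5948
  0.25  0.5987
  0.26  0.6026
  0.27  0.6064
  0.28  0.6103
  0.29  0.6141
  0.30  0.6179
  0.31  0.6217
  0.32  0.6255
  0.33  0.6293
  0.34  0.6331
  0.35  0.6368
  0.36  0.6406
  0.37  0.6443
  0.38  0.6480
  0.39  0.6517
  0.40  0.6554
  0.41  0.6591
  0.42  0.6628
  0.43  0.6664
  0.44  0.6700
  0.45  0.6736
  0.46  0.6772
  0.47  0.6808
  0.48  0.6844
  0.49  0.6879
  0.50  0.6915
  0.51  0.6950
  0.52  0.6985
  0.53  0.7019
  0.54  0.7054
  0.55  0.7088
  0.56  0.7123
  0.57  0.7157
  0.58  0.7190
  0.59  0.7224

σ√T = 0.5 × 0.8660 = 0.4330
d₁ = [ln(110/130) + (0.032 + 0.5²/2)·0.75] / 0.4330 = [-0.1671 + 0.1177] / 0.4330 = -0.1139 ⇒ -0.11
d₂ = d₁ − σ√T = -0.1139 − 0.4330 = -0.5469 ⇒ -0.55
exp(−rT) = exp(−0.032·0.75) = 0.9763
N(−d₂) = N(0.55) = 0.7088;  N(−d₁) = N(0.11) = 0.5438
P = 130·0.9763·0.7088 − 110·0.5438 = 89.9602 − 59.8180 = 30.1422

£30.14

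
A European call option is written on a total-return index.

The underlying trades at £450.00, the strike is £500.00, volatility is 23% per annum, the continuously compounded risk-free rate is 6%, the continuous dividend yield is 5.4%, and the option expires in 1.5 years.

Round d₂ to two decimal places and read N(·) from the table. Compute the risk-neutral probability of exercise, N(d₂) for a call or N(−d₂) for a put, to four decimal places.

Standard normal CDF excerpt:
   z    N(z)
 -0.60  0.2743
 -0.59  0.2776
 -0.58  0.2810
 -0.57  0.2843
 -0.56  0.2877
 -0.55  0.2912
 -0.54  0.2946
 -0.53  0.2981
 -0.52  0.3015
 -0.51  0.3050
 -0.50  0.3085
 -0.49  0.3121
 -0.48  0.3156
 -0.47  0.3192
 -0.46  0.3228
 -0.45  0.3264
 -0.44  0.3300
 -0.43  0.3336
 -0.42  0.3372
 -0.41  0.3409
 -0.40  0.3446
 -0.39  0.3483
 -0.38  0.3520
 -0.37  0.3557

σ√T = 0.23 × 1.2247 = 0.2817
ln(S/K) + (r − q + σ²/2)T = ln(450/500) + (0.06 − 0.054 + 0.23²/2)·1.5 = -0.1054 + 0.0487 = -0.0567
d₁ = -0.0567 / 0.2817 = -0.2012 ≈ -0.20
d₂ = d₁ − σ√T = -0.2012 − 0.2817 = -0.4829 ≈ -0.48
Risk-neutral Pr[S_T > K] = N(d₂) = N(-0.48) = 0.3156

0.3156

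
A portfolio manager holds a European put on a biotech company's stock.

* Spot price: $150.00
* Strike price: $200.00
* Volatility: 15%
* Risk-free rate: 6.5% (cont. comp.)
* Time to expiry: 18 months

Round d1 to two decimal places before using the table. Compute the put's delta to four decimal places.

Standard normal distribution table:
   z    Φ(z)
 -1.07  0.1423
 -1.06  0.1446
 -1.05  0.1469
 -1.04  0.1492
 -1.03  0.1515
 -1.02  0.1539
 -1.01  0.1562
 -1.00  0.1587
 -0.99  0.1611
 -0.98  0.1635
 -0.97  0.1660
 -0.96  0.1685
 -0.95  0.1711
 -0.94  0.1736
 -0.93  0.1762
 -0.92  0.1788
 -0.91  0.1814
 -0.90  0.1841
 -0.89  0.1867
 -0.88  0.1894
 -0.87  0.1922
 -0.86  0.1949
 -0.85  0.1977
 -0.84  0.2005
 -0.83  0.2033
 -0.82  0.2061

σ√T = 0.15 × 1.2247 = 0.1837
d₁ = [ln(150/200) + (0.065 + 0.15²/2)·1.5] / 0.1837 = [-0.2877 + 0.1144] / 0.1837 = -0.9434 ≈ -0.94
N(d₁) = N(-0.94) = 0.1736
Δ_put = N(d₁) − 1 = 0.1736 − 1 = -0.8264

-0.8264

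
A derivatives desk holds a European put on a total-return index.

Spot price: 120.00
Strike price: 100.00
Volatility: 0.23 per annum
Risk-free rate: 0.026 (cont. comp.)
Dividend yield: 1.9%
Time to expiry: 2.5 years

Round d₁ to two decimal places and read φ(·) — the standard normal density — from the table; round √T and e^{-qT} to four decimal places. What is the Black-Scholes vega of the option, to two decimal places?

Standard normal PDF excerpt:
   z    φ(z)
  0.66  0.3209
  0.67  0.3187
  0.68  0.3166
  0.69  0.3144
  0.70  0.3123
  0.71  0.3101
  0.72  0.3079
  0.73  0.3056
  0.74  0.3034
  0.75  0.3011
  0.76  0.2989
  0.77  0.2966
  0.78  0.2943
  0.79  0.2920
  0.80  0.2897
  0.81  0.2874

T = 2.5;  σ√T = 0.3637
d₁ = [ln(120/100) + (0.026 − 0.019 + 0.23²/2)·2.5] / 0.3637 = [0.1823 + 0.0836] / 0.3637 = 0.7313 ≈ 0.73
√T = √2.5 = 1.5811
φ(d₁) = φ(0.73) = 0.3056
exp(−qT) = exp(−0.019·2.5) = 0.9536
vega = S·exp(−qT)·φ(d₁)·√T = 120·0.9536·0.3056·1.5811 = 55.2917

55.29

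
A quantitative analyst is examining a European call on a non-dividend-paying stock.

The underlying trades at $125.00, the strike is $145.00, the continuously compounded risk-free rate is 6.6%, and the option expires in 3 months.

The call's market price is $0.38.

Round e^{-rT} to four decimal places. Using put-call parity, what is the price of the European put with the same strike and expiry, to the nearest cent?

exp(−rT) = exp(−0.066·0.25) = 0.9836
Put-call parity: C − P = S − K·e^(−rT) = 125 − 145·0.9836 = 125 − 142.6220 = -17.6220
P = C − (C − P) = 0.38 − (-17.6220) = 18.0020

$18.00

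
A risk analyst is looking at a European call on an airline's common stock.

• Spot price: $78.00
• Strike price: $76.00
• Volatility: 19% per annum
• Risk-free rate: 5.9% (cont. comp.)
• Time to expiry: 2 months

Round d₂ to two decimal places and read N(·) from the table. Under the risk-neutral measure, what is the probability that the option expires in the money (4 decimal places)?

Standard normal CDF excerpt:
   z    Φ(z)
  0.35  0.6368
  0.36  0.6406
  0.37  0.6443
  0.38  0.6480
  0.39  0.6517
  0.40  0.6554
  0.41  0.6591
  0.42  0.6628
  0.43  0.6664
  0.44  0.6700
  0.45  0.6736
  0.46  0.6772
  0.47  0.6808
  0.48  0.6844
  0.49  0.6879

0.6628

σ√T = 0.19·√0.1667 = 0.0776
ln(S/K) + (r + σ²/2)T = ln(78/76) + (0.059 + 0.19²/2)·0.1667 = 0.0260 + 0.0128 = 0.0388
d₁ = 0.0388 / 0.0776 = 0.5004 ⇒ 0.50
d₂ = d₁ − σ√T = 0.5004 − 0.0776 = 0.4229 ⇒ 0.42
Risk-neutral Pr[S_T > K] = N(d₂) = N(0.42) = 0.6628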